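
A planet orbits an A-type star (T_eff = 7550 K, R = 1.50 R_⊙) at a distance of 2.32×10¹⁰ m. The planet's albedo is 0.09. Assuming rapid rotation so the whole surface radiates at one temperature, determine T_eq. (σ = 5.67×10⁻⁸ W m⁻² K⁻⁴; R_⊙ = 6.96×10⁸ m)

R_⋆ = 1.50 × 6.96×10⁸ = 1.04×10⁹ m.
L = 4πR_⋆²σT_⋆⁴ = 4π(1.04×10⁹)² × 5.67×10⁻⁸ × (7550)⁴ = 2.52×10²⁷ W.
S = L/(4πd²) = 3.73×10⁵ W m⁻².
Energy balance: absorbed = emitted ⇒ πR²·S(1−A) = 4πR²·σT_eq⁴, so T_eq⁴ = S(1−A)/(4σ).
T_eq = [3.73×10⁵ × 0.91 / (4 × 5.67×10⁻⁸)]^(1/4) = (1.50×10¹²)^(1/4) = 1110 K.

T_eq ≈ 1110 K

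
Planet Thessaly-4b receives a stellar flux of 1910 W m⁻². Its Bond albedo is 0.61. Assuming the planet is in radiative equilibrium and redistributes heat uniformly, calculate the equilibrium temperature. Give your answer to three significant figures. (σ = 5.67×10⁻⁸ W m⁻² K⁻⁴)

Energy balance: absorbed = emitted ⇒ πR²·S(1−A) = 4πR²·σT_eq⁴, so T_eq⁴ = S(1−A)/(4σ).
T_eq = [1910 × 0.39 / (4 × 5.67×10⁻⁸)]^(1/4) = (3.28×10⁹)^(1/4) = 239 K.

T_eq ≈ 239 K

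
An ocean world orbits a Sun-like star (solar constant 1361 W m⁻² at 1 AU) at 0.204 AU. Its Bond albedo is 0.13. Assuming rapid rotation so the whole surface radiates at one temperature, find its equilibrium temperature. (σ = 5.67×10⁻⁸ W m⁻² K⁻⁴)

Flux at 0.204 AU: S = 1361/0.204² = 3.27×10⁴ W m⁻².
Energy balance: absorbed = emitted ⇒ πR²·S(1−A) = 4πR²·σT_eq⁴, so T_eq⁴ = S(1−A)/(4σ).
T_eq = [3.27×10⁴ × 0.87 / (4 × 5.67×10⁻⁸)]^(1/4) = (1.25×10¹¹)^(1/4) = 595 K.

T_eq ≈ 595 K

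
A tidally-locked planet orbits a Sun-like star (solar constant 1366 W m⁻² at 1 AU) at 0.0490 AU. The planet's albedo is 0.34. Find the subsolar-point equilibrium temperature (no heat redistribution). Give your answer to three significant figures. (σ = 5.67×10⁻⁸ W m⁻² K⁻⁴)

T_ss ≈ 1600 K

Flux at 0.0490 AU: S = 1366/0.0490² = 5.69×10⁵ W m⁻².
At the subsolar point the surface absorbs S(1−A) and emits σT⁴ per unit area — no factor of 4, since only the local patch is in balance.
T = [5.69×10⁵ × 0.66 / 5.67×10⁻⁸]^(1/4) = (6.62×10¹²)^(1/4) = 1600 K.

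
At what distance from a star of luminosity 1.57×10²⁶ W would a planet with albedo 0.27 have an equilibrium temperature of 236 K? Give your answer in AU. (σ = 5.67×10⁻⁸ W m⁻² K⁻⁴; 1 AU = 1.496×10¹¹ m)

d ≈ 0.761 AU

From T_eq⁴ = L(1−A)/(16πσd²): d = √[L(1−A)/(16πσT_eq⁴)].
d = √[1.57×10²⁶ × 0.73 / (16π × 5.67×10⁻⁸ × (236)⁴)] = 1.14×10¹¹ m = 0.761 AU.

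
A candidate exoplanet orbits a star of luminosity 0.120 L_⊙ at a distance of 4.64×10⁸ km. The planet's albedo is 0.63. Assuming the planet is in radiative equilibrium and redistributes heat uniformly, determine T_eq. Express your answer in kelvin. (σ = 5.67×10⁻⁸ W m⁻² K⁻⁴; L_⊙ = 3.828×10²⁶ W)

T_eq ≈ 72.5 K

d = 4.64×10⁸ km = 4.64×10¹¹ m.
L = 0.120 × 3.828×10²⁶ = 4.59×10²⁵ W.
Flux: S = L/(4πd²) = 4.59×10²⁵/(4π×(4.64×10¹¹)²) = 17.0 W m⁻².
Energy balance: absorbed = emitted ⇒ πR²·S(1−A) = 4πR²·σT_eq⁴, so T_eq⁴ = S(1−A)/(4σ).
T_eq = [17.0 × 0.37 / (4 × 5.67×10⁻⁸)]^(1/4) = (2.77×10⁷)^(1/4) = 72.5 K.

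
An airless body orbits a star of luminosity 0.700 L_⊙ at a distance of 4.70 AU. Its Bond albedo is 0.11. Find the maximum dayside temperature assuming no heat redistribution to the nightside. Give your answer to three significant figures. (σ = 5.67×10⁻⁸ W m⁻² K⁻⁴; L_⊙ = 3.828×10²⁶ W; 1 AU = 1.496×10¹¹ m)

d = 4.70 AU = 7.03×10¹¹ m.
L = 0.700 × 3.828×10²⁶ = 2.68×10²⁶ W.
Flux: S = L/(4πd²) = 2.68×10²⁶/(4π×(7.03×10¹¹)²) = 43.1 W m⁻².
With no redistribution each surface element balances locally: S(1−A) = σT⁴.
T = [43.1 × 0.89 / 5.67×10⁻⁸]^(1/4) = (6.77×10⁸)^(1/4) = 161 K.

T_ss ≈ 161 K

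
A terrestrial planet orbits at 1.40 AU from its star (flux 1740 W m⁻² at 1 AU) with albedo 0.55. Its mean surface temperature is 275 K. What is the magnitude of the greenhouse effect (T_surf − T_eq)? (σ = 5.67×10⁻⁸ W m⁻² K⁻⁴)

S = 1740/1.40² = 887.8 W m⁻².
T_eq = [S(1−A)/(4σ)]^(1/4) = [887.8×0.45/(4×5.67×10⁻⁸)]^(1/4) = 204.9 K.
ΔT = T_surf − T_eq = 275 − 204.9.

ΔT ≈ 70.1 K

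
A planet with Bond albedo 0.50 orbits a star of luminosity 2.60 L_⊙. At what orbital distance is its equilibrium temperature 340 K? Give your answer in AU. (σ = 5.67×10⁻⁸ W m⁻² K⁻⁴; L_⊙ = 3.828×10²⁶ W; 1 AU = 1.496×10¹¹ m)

L = 2.60 × 3.828×10²⁶ = 9.95×10²⁶ W.
From T_eq⁴ = L(1−A)/(16πσd²): d = √[L(1−A)/(16πσT_eq⁴)].
d = √[9.95×10²⁶ × 0.50 / (16π × 5.67×10⁻⁸ × (340)⁴)] = 1.14×10¹¹ m = 0.764 AU.

d ≈ 0.764 AU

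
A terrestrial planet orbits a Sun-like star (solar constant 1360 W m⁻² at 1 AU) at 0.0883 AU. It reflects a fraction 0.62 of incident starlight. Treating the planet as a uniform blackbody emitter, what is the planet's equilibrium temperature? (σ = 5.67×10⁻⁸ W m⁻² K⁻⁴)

Flux at 0.0883 AU: S = 1360/0.0883² = 1.74×10⁵ W m⁻².
Energy balance: absorbed = emitted ⇒ πR²·S(1−A) = 4πR²·σT_eq⁴, so T_eq⁴ = S(1−A)/(4σ).
T_eq = [1.74×10⁵ × 0.38 / (4 × 5.67×10⁻⁸)]^(1/4) = (2.92×10¹¹)^(1/4) = 735 K.

T_eq ≈ 735 K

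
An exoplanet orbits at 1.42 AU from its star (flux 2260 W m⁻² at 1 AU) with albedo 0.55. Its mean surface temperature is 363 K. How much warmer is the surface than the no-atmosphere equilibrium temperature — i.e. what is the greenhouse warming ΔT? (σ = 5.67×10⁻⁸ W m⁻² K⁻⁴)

S = 2260/1.42² = 1121 W m⁻².
T_eq = [S(1−A)/(4σ)]^(1/4) = [1121×0.45/(4×5.67×10⁻⁸)]^(1/4) = 217.2 K.
ΔT = T_surf − T_eq = 363 − 217.2.

ΔT ≈ 145.8 K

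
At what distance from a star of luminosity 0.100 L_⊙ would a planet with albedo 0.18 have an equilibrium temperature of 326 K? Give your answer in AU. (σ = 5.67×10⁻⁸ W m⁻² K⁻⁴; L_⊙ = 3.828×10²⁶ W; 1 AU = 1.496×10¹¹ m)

L = 0.100 × 3.828×10²⁶ = 3.83×10²⁵ W.
From T_eq⁴ = L(1−A)/(16πσd²): d = √[L(1−A)/(16πσT_eq⁴)].
d = √[3.83×10²⁵ × 0.82 / (16π × 5.67×10⁻⁸ × (326)⁴)] = 3.12×10¹⁰ m = 0.209 AU.

d ≈ 0.209 AU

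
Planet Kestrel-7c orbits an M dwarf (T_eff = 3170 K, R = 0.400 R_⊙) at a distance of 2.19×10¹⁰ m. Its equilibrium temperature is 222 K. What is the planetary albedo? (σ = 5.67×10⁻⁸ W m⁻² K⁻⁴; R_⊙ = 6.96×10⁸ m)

R_⋆ = 0.400 × 6.96×10⁸ = 2.78×10⁸ m.
L = 4πR_⋆²σT_⋆⁴ = 4π(2.78×10⁸)² × 5.67×10⁻⁸ × (3170)⁴ = 5.58×10²⁴ W.
S = L/(4πd²) = 925 W m⁻².
From T_eq⁴ = S(1−A)/(4σ): 1−A = 4σT_eq⁴/S.
1−A = 4 × 5.67×10⁻⁸ × (222)⁴ / 925 = 0.595.

A ≈ 0.40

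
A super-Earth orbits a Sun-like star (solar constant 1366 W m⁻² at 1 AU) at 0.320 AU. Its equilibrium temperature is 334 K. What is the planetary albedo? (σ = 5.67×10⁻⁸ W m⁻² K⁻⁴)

A ≈ 0.79

Flux at 0.320 AU: S = 1366/0.320² = 1.33×10⁴ W m⁻².
From T_eq⁴ = S(1−A)/(4σ): 1−A = 4σT_eq⁴/S.
1−A = 4 × 5.67×10⁻⁸ × (334)⁴ / 1.33×10⁴ = 0.212.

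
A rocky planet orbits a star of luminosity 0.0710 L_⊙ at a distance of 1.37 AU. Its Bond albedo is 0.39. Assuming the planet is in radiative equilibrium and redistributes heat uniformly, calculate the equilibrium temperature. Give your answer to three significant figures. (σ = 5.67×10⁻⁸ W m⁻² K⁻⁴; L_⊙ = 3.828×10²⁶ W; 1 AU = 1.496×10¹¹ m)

T_eq ≈ 108 K

d = 1.37 AU = 2.05×10¹¹ m.
L = 0.0710 × 3.828×10²⁶ = 2.72×10²⁵ W.
Flux: S = L/(4πd²) = 2.72×10²⁵/(4π×(2.05×10¹¹)²) = 51.5 W m⁻².
Energy balance: absorbed = emitted ⇒ πR²·S(1−A) = 4πR²·σT_eq⁴, so T_eq⁴ = S(1−A)/(4σ).
T_eq = [51.5 × 0.61 / (4 × 5.67×10⁻⁸)]^(1/4) = (1.38×10⁸)^(1/4) = 108 K.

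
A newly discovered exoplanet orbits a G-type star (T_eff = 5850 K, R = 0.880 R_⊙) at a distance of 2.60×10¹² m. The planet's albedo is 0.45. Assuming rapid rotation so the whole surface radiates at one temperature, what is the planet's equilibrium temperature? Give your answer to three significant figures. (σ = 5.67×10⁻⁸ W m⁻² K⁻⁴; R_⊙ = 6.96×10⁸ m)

R_⋆ = 0.880 × 6.96×10⁸ = 6.12×10⁸ m.
L = 4πR_⋆²σT_⋆⁴ = 4π(6.12×10⁸)² × 5.67×10⁻⁸ × (5850)⁴ = 3.13×10²⁶ W.
S = L/(4πd²) = 3.69 W m⁻².
Energy balance: absorbed = emitted ⇒ πR²·S(1−A) = 4πR²·σT_eq⁴, so T_eq⁴ = S(1−A)/(4σ).
T_eq = [3.69 × 0.55 / (4 × 5.67×10⁻⁸)]^(1/4) = (8.94×10⁶)^(1/4) = 54.7 K.

T_eq ≈ 54.7 K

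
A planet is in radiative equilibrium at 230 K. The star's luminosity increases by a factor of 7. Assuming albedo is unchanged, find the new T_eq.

T_eq ∝ L^(1/4) · d^(−1/2).
T′ = 230 × 7^(1/4) = 374 K.

T_eq ≈ 374 K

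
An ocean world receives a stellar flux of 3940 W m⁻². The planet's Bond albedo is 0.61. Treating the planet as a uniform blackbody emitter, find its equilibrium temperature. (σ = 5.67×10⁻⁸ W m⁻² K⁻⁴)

Energy balance: absorbed = emitted ⇒ πR²·S(1−A) = 4πR²·σT_eq⁴, so T_eq⁴ = S(1−A)/(4σ).
T_eq = [3940 × 0.39 / (4 × 5.67×10⁻⁸)]^(1/4) = (6.78×10⁹)^(1/4) = 287 K.

T_eq ≈ 287 K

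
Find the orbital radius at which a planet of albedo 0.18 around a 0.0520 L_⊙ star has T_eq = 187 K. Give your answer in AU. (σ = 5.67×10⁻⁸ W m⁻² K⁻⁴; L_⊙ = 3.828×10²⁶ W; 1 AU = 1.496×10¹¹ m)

d ≈ 0.457 AU

L = 0.0520 × 3.828×10²⁶ = 1.99×10²⁵ W.
From T_eq⁴ = L(1−A)/(16πσd²): d = √[L(1−A)/(16πσT_eq⁴)].
d = √[1.99×10²⁵ × 0.82 / (16π × 5.67×10⁻⁸ × (187)⁴)] = 6.84×10¹⁰ m = 0.457 AU.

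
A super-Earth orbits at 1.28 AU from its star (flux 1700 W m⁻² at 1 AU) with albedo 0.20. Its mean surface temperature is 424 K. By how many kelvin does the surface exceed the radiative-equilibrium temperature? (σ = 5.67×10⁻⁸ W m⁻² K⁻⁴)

ΔT ≈ 178.0 K

S = 1700/1.28² = 1038 W m⁻².
T_eq = [S(1−A)/(4σ)]^(1/4) = [1038×0.80/(4×5.67×10⁻⁸)]^(1/4) = 246.0 K.
ΔT = T_surf − T_eq = 424 − 246.0.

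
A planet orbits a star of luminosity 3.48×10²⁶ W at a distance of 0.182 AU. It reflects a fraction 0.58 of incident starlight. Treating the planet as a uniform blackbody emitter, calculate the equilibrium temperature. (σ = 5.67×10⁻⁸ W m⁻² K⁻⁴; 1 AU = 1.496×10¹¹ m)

T_eq ≈ 513 K

d = 0.182 AU = 2.72×10¹⁰ m.
Flux: S = L/(4πd²) = 3.48×10²⁶/(4π×(2.72×10¹⁰)²) = 3.74×10⁴ W m⁻².
Energy balance: absorbed = emitted ⇒ πR²·S(1−A) = 4πR²·σT_eq⁴, so T_eq⁴ = S(1−A)/(4σ).
T_eq = [3.74×10⁴ × 0.42 / (4 × 5.67×10⁻⁸)]^(1/4) = (6.92×10¹⁰)^(1/4) = 513 K.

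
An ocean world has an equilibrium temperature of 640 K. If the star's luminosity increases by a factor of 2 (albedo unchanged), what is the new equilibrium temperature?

T_eq ≈ 761 K

T_eq ∝ L^(1/4) · d^(−1/2).
T′ = 640 × 2^(1/4) = 761 K.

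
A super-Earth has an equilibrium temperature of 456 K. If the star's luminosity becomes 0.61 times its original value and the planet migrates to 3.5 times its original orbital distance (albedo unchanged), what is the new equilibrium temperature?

T_eq ∝ L^(1/4) · d^(−1/2).
T′ = 456 × 0.61^(1/4) / 3.5^(1/2) = 215 K.

T_eq ≈ 215 K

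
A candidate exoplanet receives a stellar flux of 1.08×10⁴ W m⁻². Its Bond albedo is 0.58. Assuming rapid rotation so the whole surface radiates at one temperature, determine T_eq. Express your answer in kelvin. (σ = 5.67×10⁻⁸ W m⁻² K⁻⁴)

T_eq ≈ 376 K

Energy balance: absorbed = emitted ⇒ πR²·S(1−A) = 4πR²·σT_eq⁴, so T_eq⁴ = S(1−A)/(4σ).
T_eq = [1.08×10⁴ × 0.42 / (4 × 5.67×10⁻⁸)]^(1/4) = (2.00×10¹⁰)^(1/4) = 376 K.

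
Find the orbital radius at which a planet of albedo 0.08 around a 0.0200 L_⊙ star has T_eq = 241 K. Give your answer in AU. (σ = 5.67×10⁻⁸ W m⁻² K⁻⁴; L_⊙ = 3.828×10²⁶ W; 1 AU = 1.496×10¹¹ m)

d ≈ 0.181 AU

L = 0.0200 × 3.828×10²⁶ = 7.66×10²⁴ W.
From T_eq⁴ = L(1−A)/(16πσd²): d = √[L(1−A)/(16πσT_eq⁴)].
d = √[7.66×10²⁴ × 0.92 / (16π × 5.67×10⁻⁸ × (241)⁴)] = 2.71×10¹⁰ m = 0.181 AU.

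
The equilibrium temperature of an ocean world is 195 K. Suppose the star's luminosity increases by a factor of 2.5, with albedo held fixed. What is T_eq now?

T_eq ≈ 245 K

T_eq ∝ L^(1/4) · d^(−1/2).
T′ = 195 × 2.5^(1/4) = 245 K.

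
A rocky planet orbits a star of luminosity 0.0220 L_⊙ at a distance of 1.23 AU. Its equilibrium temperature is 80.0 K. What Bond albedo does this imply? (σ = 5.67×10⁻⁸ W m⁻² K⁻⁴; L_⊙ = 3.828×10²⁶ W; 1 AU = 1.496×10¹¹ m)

d = 1.23 AU = 1.84×10¹¹ m.
L = 0.0220 × 3.828×10²⁶ = 8.42×10²⁴ W.
Flux: S = L/(4πd²) = 8.42×10²⁴/(4π×(1.84×10¹¹)²) = 19.8 W m⁻².
From T_eq⁴ = S(1−A)/(4σ): 1−A = 4σT_eq⁴/S.
1−A = 4 × 5.67×10⁻⁸ × (80.0)⁴ / 19.8 = 0.469.

A ≈ 0.53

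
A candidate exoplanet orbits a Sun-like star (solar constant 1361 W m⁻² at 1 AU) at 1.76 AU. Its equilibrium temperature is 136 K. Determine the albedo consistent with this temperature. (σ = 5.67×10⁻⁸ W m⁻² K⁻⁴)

Flux at 1.76 AU: S = 1361/1.76² = 439 W m⁻².
From T_eq⁴ = S(1−A)/(4σ): 1−A = 4σT_eq⁴/S.
1−A = 4 × 5.67×10⁻⁸ × (136)⁴ / 439 = 0.177.

A ≈ 0.82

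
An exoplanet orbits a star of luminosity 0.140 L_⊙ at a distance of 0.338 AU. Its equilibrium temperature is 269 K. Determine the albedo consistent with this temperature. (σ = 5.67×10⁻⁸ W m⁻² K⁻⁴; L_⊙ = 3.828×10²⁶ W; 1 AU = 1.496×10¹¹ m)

d = 0.338 AU = 5.06×10¹⁰ m.
L = 0.140 × 3.828×10²⁶ = 5.36×10²⁵ W.
Flux: S = L/(4πd²) = 5.36×10²⁵/(4π×(5.06×10¹⁰)²) = 1670 W m⁻².
From T_eq⁴ = S(1−A)/(4σ): 1−A = 4σT_eq⁴/S.
1−A = 4 × 5.67×10⁻⁸ × (269)⁴ / 1670 = 0.712.

A ≈ 0.29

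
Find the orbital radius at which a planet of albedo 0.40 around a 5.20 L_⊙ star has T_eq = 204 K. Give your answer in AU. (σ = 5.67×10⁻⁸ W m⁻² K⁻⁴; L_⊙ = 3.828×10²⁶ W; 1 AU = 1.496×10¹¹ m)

d ≈ 3.29 AU

L = 5.20 × 3.828×10²⁶ = 1.99×10²⁷ W.
From T_eq⁴ = L(1−A)/(16πσd²): d = √[L(1−A)/(16πσT_eq⁴)].
d = √[1.99×10²⁷ × 0.60 / (16π × 5.67×10⁻⁸ × (204)⁴)] = 4.92×10¹¹ m = 3.29 AU.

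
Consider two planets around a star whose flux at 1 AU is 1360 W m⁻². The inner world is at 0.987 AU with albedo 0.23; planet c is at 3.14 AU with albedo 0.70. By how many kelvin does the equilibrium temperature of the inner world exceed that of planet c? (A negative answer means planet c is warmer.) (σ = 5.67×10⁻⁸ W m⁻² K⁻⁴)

ΔT ≈ 146.2 K

T_eq = [S₀(1−A)/(4σd²)]^(1/4), so T ∝ (1−A)^(1/4) / √d.
T₁ = [1360×0.77/(4×5.67×10⁻⁸×0.987²)]^(1/4) = 262.38 K.
T₂ = [1360×0.30/(4×5.67×10⁻⁸×3.14²)]^(1/4) = 116.22 K.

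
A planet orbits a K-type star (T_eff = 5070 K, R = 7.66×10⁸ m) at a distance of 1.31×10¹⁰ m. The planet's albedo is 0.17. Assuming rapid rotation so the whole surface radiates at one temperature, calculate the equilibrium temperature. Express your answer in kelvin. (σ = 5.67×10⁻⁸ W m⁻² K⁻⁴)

T_eq ≈ 827 K

L = 4πR_⋆²σT_⋆⁴ = 4π(7.66×10⁸)² × 5.67×10⁻⁸ × (5070)⁴ = 2.76×10²⁶ W.
S = L/(4πd²) = 1.28×10⁵ W m⁻².
Energy balance: absorbed = emitted ⇒ πR²·S(1−A) = 4πR²·σT_eq⁴, so T_eq⁴ = S(1−A)/(4σ).
T_eq = [1.28×10⁵ × 0.83 / (4 × 5.67×10⁻⁸)]^(1/4) = (4.69×10¹¹)^(1/4) = 827 K.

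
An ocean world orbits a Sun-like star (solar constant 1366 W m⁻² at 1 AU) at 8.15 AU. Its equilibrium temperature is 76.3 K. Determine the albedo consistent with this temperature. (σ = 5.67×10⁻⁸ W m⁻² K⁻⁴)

A ≈ 0.63

Flux at 8.15 AU: S = 1366/8.15² = 20.6 W m⁻².
From T_eq⁴ = S(1−A)/(4σ): 1−A = 4σT_eq⁴/S.
1−A = 4 × 5.67×10⁻⁸ × (76.3)⁴ / 20.6 = 0.374.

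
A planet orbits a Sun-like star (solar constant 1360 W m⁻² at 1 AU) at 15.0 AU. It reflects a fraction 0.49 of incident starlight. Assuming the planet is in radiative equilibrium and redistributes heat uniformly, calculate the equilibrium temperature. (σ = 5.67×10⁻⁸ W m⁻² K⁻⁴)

Flux at 15.0 AU: S = 1360/15.0² = 6.04 W m⁻².
Energy balance: absorbed = emitted ⇒ πR²·S(1−A) = 4πR²·σT_eq⁴, so T_eq⁴ = S(1−A)/(4σ).
T_eq = [6.04 × 0.51 / (4 × 5.67×10⁻⁸)]^(1/4) = (1.36×10⁷)^(1/4) = 60.7 K.

T_eq ≈ 60.7 K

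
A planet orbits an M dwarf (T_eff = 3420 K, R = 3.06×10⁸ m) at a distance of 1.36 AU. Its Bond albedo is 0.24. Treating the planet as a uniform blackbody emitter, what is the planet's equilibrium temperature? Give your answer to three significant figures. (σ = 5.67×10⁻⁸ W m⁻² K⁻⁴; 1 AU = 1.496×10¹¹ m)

T_eq ≈ 87.6 K

d = 1.36 AU = 2.03×10¹¹ m.
L = 4πR_⋆²σT_⋆⁴ = 4π(3.06×10⁸)² × 5.67×10⁻⁸ × (3420)⁴ = 9.13×10²⁴ W.
S = L/(4πd²) = 17.5 W m⁻².
Energy balance: absorbed = emitted ⇒ πR²·S(1−A) = 4πR²·σT_eq⁴, so T_eq⁴ = S(1−A)/(4σ).
T_eq = [17.5 × 0.76 / (4 × 5.67×10⁻⁸)]^(1/4) = (5.88×10⁷)^(1/4) = 87.6 K.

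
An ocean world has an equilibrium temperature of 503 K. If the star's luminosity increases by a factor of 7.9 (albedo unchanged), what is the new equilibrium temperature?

T_eq ≈ 843 K

T_eq ∝ L^(1/4) · d^(−1/2).
T′ = 503 × 7.9^(1/4) = 843 K.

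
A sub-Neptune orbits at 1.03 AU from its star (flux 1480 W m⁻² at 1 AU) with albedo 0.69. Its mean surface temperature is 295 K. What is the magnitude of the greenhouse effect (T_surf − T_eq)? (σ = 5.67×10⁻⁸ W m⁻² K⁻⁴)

S = 1480/1.03² = 1395 W m⁻².
T_eq = [S(1−A)/(4σ)]^(1/4) = [1395×0.31/(4×5.67×10⁻⁸)]^(1/4) = 209.0 K.
ΔT = T_surf − T_eq = 295 − 209.0.

ΔT ≈ 86.0 K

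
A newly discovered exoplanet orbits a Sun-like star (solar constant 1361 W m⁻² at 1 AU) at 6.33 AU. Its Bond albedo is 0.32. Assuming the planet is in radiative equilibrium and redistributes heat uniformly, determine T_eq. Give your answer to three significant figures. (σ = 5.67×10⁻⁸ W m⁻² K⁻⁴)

T_eq ≈ 100 K

Flux at 6.33 AU: S = 1361/6.33² = 34.0 W m⁻².
Energy balance: absorbed = emitted ⇒ πR²·S(1−A) = 4πR²·σT_eq⁴, so T_eq⁴ = S(1−A)/(4σ).
T_eq = [34.0 × 0.68 / (4 × 5.67×10⁻⁸)]^(1/4) = (1.02×10⁸)^(1/4) = 100 K.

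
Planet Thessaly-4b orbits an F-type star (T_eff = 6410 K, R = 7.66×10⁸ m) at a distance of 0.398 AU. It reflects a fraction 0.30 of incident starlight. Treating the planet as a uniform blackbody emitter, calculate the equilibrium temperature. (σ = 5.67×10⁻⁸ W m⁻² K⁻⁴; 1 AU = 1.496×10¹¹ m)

d = 0.398 AU = 5.95×10¹⁰ m.
L = 4πR_⋆²σT_⋆⁴ = 4π(7.66×10⁸)² × 5.67×10⁻⁸ × (6410)⁴ = 7.06×10²⁶ W.
S = L/(4πd²) = 1.58×10⁴ W m⁻².
Energy balance: absorbed = emitted ⇒ πR²·S(1−A) = 4πR²·σT_eq⁴, so T_eq⁴ = S(1−A)/(4σ).
T_eq = [1.58×10⁴ × 0.70 / (4 × 5.67×10⁻⁸)]^(1/4) = (4.89×10¹⁰)^(1/4) = 470 K.

T_eq ≈ 470 K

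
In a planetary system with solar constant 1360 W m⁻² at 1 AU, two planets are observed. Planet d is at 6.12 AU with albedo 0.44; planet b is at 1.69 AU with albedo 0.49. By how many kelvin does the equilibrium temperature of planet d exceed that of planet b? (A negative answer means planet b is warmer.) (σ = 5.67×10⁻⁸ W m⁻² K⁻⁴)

ΔT ≈ -83.6 K

T_eq = [S₀(1−A)/(4σd²)]^(1/4), so T ∝ (1−A)^(1/4) / √d.
T₁ = [1360×0.56/(4×5.67×10⁻⁸×6.12²)]^(1/4) = 97.31 K.
T₂ = [1360×0.51/(4×5.67×10⁻⁸×1.69²)]^(1/4) = 180.89 K.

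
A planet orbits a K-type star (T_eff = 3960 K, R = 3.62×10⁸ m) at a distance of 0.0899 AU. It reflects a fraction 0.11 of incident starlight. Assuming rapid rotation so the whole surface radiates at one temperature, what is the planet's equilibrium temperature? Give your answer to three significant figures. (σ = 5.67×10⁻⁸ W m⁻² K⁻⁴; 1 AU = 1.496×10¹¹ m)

T_eq ≈ 446 K

d = 0.0899 AU = 1.34×10¹⁰ m.
L = 4πR_⋆²σT_⋆⁴ = 4π(3.62×10⁸)² × 5.67×10⁻⁸ × (3960)⁴ = 2.30×10²⁵ W.
S = L/(4πd²) = 1.01×10⁴ W m⁻².
Energy balance: absorbed = emitted ⇒ πR²·S(1−A) = 4πR²·σT_eq⁴, so T_eq⁴ = S(1−A)/(4σ).
T_eq = [1.01×10⁴ × 0.89 / (4 × 5.67×10⁻⁸)]^(1/4) = (3.96×10¹⁰)^(1/4) = 446 K.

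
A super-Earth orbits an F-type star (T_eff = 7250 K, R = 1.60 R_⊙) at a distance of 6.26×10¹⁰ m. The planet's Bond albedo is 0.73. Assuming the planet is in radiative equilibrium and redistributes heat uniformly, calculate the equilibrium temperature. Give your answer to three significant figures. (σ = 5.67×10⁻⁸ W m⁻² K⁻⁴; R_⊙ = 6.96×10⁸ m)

T_eq ≈ 493 K

R_⋆ = 1.60 × 6.96×10⁸ = 1.11×10⁹ m.
L = 4πR_⋆²σT_⋆⁴ = 4π(1.11×10⁹)² × 5.67×10⁻⁸ × (7250)⁴ = 2.44×10²⁷ W.
S = L/(4πd²) = 4.96×10⁴ W m⁻².
Energy balance: absorbed = emitted ⇒ πR²·S(1−A) = 4πR²·σT_eq⁴, so T_eq⁴ = S(1−A)/(4σ).
T_eq = [4.96×10⁴ × 0.27 / (4 × 5.67×10⁻⁸)]^(1/4) = (5.90×10¹⁰)^(1/4) = 493 K.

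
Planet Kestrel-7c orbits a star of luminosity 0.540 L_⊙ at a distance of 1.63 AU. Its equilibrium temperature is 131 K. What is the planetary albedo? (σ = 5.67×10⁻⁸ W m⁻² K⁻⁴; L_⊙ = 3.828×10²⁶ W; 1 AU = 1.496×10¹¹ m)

A ≈ 0.76

d = 1.63 AU = 2.44×10¹¹ m.
L = 0.540 × 3.828×10²⁶ = 2.07×10²⁶ W.
Flux: S = L/(4πd²) = 2.07×10²⁶/(4π×(2.44×10¹¹)²) = 277 W m⁻².
From T_eq⁴ = S(1−A)/(4σ): 1−A = 4σT_eq⁴/S.
1−A = 4 × 5.67×10⁻⁸ × (131)⁴ / 277 = 0.241.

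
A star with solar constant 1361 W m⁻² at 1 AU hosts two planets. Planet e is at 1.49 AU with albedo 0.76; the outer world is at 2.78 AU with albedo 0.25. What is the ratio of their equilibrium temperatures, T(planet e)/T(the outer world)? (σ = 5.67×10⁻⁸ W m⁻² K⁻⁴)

T₁/T₂ ≈ 1.027

T_eq = [S₀(1−A)/(4σd²)]^(1/4), so T ∝ (1−A)^(1/4) / √d.
T₁ = [1361×0.24/(4×5.67×10⁻⁸×1.49²)]^(1/4) = 159.59 K.
T₂ = [1361×0.75/(4×5.67×10⁻⁸×2.78²)]^(1/4) = 155.34 K.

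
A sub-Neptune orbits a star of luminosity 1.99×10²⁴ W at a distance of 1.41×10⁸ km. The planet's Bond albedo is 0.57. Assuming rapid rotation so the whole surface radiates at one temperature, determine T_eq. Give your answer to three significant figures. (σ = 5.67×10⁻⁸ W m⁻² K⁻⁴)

d = 1.41×10⁸ km = 1.41×10¹¹ m.
Flux: S = L/(4πd²) = 1.99×10²⁴/(4π×(1.41×10¹¹)²) = 7.97 W m⁻².
Energy balance: absorbed = emitted ⇒ πR²·S(1−A) = 4πR²·σT_eq⁴, so T_eq⁴ = S(1−A)/(4σ).
T_eq = [7.97 × 0.43 / (4 × 5.67×10⁻⁸)]^(1/4) = (1.51×10⁷)^(1/4) = 62.3 K.

T_eq ≈ 62.3 K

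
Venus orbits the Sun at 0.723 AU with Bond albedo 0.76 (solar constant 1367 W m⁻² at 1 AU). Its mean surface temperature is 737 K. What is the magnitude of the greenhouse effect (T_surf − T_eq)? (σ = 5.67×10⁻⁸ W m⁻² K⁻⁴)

ΔT ≈ 507.6 K

S = 1367/0.723² = 2615 W m⁻².
T_eq = [S(1−A)/(4σ)]^(1/4) = [2615×0.24/(4×5.67×10⁻⁸)]^(1/4) = 229.4 K.
ΔT = T_surf − T_eq = 737 − 229.4.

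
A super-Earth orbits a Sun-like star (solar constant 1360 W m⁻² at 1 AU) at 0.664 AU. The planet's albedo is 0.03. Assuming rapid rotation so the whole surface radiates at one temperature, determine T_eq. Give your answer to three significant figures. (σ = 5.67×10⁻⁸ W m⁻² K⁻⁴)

T_eq ≈ 339 K

Flux at 0.664 AU: S = 1360/0.664² = 3080 W m⁻².
Energy balance: absorbed = emitted ⇒ πR²·S(1−A) = 4πR²·σT_eq⁴, so T_eq⁴ = S(1−A)/(4σ).
T_eq = [3080 × 0.97 / (4 × 5.67×10⁻⁸)]^(1/4) = (1.32×10¹⁰)^(1/4) = 339 K.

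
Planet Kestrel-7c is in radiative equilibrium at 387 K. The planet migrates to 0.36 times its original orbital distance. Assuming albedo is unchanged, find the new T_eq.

T_eq ∝ L^(1/4) · d^(−1/2).
T′ = 387 / 0.36^(1/2) = 645 K.

T_eq ≈ 645 K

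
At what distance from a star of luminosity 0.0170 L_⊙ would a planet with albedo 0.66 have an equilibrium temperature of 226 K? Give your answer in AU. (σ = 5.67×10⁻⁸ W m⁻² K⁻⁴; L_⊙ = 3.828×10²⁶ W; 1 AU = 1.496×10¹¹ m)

d ≈ 0.115 AU

L = 0.0170 × 3.828×10²⁶ = 6.51×10²⁴ W.
From T_eq⁴ = L(1−A)/(16πσd²): d = √[L(1−A)/(16πσT_eq⁴)].
d = √[6.51×10²⁴ × 0.34 / (16π × 5.67×10⁻⁸ × (226)⁴)] = 1.73×10¹⁰ m = 0.115 AU.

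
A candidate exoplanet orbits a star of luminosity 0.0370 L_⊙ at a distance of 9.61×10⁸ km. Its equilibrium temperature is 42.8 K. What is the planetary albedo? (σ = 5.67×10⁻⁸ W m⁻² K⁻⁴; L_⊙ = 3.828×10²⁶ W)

d = 9.61×10⁸ km = 9.61×10¹¹ m.
L = 0.0370 × 3.828×10²⁶ = 1.42×10²⁵ W.
Flux: S = L/(4πd²) = 1.42×10²⁵/(4π×(9.61×10¹¹)²) = 1.22 W m⁻².
From T_eq⁴ = S(1−A)/(4σ): 1−A = 4σT_eq⁴/S.
1−A = 4 × 5.67×10⁻⁸ × (42.8)⁴ / 1.22 = 0.624.

A ≈ 0.38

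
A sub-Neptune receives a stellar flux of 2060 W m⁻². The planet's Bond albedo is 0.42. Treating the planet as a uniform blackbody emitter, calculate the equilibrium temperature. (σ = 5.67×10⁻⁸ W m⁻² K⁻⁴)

T_eq ≈ 269 K

Energy balance: absorbed = emitted ⇒ πR²·S(1−A) = 4πR²·σT_eq⁴, so T_eq⁴ = S(1−A)/(4σ).
T_eq = [2060 × 0.58 / (4 × 5.67×10⁻⁸)]^(1/4) = (5.27×10⁹)^(1/4) = 269 K.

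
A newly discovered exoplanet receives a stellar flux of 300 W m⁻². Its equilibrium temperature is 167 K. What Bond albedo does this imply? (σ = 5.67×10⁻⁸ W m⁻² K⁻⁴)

A ≈ 0.41

From T_eq⁴ = S(1−A)/(4σ): 1−A = 4σT_eq⁴/S.
1−A = 4 × 5.67×10⁻⁸ × (167)⁴ / 300 = 0.588.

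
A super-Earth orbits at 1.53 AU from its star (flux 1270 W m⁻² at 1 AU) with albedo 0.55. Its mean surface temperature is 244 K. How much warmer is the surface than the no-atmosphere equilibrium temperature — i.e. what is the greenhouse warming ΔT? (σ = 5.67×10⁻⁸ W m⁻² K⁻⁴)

S = 1270/1.53² = 542.5 W m⁻².
T_eq = [S(1−A)/(4σ)]^(1/4) = [542.5×0.45/(4×5.67×10⁻⁸)]^(1/4) = 181.1 K.
ΔT = T_surf − T_eq = 244 − 181.1.

ΔT ≈ 62.9 K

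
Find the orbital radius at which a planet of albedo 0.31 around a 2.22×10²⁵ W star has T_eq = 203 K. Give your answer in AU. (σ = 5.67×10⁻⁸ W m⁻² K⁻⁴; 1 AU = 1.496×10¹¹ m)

From T_eq⁴ = L(1−A)/(16πσd²): d = √[L(1−A)/(16πσT_eq⁴)].
d = √[2.22×10²⁵ × 0.69 / (16π × 5.67×10⁻⁸ × (203)⁴)] = 5.63×10¹⁰ m = 0.376 AU.

d ≈ 0.376 AU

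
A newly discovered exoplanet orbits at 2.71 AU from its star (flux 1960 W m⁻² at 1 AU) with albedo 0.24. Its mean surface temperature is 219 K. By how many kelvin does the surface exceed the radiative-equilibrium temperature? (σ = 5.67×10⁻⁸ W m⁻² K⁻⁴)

S = 1960/2.71² = 266.9 W m⁻².
T_eq = [S(1−A)/(4σ)]^(1/4) = [266.9×0.76/(4×5.67×10⁻⁸)]^(1/4) = 172.9 K.
ΔT = T_surf − T_eq = 219 − 172.9.

ΔT ≈ 46.1 K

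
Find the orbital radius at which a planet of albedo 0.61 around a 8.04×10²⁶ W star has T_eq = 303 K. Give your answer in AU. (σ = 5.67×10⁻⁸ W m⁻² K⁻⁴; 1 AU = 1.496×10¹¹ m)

From T_eq⁴ = L(1−A)/(16πσd²): d = √[L(1−A)/(16πσT_eq⁴)].
d = √[8.04×10²⁶ × 0.39 / (16π × 5.67×10⁻⁸ × (303)⁴)] = 1.14×10¹¹ m = 0.764 AU.

d ≈ 0.764 AU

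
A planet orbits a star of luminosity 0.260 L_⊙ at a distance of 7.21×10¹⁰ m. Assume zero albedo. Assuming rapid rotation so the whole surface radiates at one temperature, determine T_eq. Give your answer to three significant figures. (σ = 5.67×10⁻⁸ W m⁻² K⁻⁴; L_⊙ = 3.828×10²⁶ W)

L = 0.260 × 3.828×10²⁶ = 9.95×10²⁵ W.
Flux: S = L/(4πd²) = 9.95×10²⁵/(4π×(7.21×10¹⁰)²) = 1520 W m⁻².
Energy balance: absorbed = emitted ⇒ πR²·S(1−A) = 4πR²·σT_eq⁴, so T_eq⁴ = S(1−A)/(4σ).
T_eq = [1520 × 1.00 / (4 × 5.67×10⁻⁸)]^(1/4) = (6.72×10⁹)^(1/4) = 286 K.

T_eq ≈ 286 K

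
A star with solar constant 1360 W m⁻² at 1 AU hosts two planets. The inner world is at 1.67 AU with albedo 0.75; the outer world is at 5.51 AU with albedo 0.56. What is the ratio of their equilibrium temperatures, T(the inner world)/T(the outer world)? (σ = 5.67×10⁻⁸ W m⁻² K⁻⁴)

T₁/T₂ ≈ 1.577

T_eq = [S₀(1−A)/(4σd²)]^(1/4), so T ∝ (1−A)^(1/4) / √d.
T₁ = [1360×0.25/(4×5.67×10⁻⁸×1.67²)]^(1/4) = 152.27 K.
T₂ = [1360×0.44/(4×5.67×10⁻⁸×5.51²)]^(1/4) = 96.55 K.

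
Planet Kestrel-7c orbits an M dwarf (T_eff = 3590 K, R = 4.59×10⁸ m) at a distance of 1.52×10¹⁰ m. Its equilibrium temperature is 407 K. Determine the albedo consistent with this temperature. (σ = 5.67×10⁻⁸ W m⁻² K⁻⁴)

A ≈ 0.28

L = 4πR_⋆²σT_⋆⁴ = 4π(4.59×10⁸)² × 5.67×10⁻⁸ × (3590)⁴ = 2.49×10²⁵ W.
S = L/(4πd²) = 8590 W m⁻².
From T_eq⁴ = S(1−A)/(4σ): 1−A = 4σT_eq⁴/S.
1−A = 4 × 5.67×10⁻⁸ × (407)⁴ / 8590 = 0.725.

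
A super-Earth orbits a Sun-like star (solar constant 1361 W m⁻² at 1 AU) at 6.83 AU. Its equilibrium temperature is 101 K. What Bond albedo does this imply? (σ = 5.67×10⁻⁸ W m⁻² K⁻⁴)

Flux at 6.83 AU: S = 1361/6.83² = 29.2 W m⁻².
From T_eq⁴ = S(1−A)/(4σ): 1−A = 4σT_eq⁴/S.
1−A = 4 × 5.67×10⁻⁸ × (101)⁴ / 29.2 = 0.809.

A ≈ 0.19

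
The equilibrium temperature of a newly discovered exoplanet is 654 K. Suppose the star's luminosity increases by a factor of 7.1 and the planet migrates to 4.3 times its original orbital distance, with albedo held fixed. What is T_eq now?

T_eq ≈ 515 K

T_eq ∝ L^(1/4) · d^(−1/2).
T′ = 654 × 7.1^(1/4) / 4.3^(1/2) = 515 K.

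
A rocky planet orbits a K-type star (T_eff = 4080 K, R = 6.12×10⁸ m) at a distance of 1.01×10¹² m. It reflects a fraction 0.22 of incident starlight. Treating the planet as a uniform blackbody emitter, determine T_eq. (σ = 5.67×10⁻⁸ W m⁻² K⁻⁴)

L = 4πR_⋆²σT_⋆⁴ = 4π(6.12×10⁸)² × 5.67×10⁻⁸ × (4080)⁴ = 7.39×10²⁵ W.
S = L/(4πd²) = 5.77 W m⁻².
Energy balance: absorbed = emitted ⇒ πR²·S(1−A) = 4πR²·σT_eq⁴, so T_eq⁴ = S(1−A)/(4σ).
T_eq = [5.77 × 0.78 / (4 × 5.67×10⁻⁸)]^(1/4) = (1.98×10⁷)^(1/4) = 66.7 K.

T_eq ≈ 66.7 K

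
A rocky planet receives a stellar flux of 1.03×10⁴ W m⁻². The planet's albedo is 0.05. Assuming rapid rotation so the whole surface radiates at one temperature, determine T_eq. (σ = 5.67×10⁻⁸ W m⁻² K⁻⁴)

Energy balance: absorbed = emitted ⇒ πR²·S(1−A) = 4πR²·σT_eq⁴, so T_eq⁴ = S(1−A)/(4σ).
T_eq = [1.03×10⁴ × 0.95 / (4 × 5.67×10⁻⁸)]^(1/4) = (4.31×10¹⁰)^(1/4) = 456 K.

T_eq ≈ 456 K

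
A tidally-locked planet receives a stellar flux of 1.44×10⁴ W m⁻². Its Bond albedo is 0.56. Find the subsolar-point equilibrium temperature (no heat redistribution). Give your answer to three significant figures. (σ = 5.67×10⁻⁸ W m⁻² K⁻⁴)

T_ss ≈ 578 K

At the subsolar point the surface absorbs S(1−A) and emits σT⁴ per unit area — no factor of 4, since only the local patch is in balance.
T = [1.44×10⁴ × 0.44 / 5.67×10⁻⁸]^(1/4) = (1.12×10¹¹)^(1/4) = 578 K.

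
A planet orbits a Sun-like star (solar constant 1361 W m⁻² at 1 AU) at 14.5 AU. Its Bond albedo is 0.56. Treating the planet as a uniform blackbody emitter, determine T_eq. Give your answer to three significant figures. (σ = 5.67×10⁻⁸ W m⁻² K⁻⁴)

T_eq ≈ 59.5 K

Flux at 14.5 AU: S = 1361/14.5² = 6.47 W m⁻².
Energy balance: absorbed = emitted ⇒ πR²·S(1−A) = 4πR²·σT_eq⁴, so T_eq⁴ = S(1−A)/(4σ).
T_eq = [6.47 × 0.44 / (4 × 5.67×10⁻⁸)]^(1/4) = (1.26×10⁷)^(1/4) = 59.5 K.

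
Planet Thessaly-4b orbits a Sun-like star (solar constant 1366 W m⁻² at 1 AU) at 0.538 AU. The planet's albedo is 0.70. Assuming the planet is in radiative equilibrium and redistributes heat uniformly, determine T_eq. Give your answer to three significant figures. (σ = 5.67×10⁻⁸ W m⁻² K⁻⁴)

Flux at 0.538 AU: S = 1366/0.538² = 4720 W m⁻².
Energy balance: absorbed = emitted ⇒ πR²·S(1−A) = 4πR²·σT_eq⁴, so T_eq⁴ = S(1−A)/(4σ).
T_eq = [4720 × 0.30 / (4 × 5.67×10⁻⁸)]^(1/4) = (6.24×10⁹)^(1/4) = 281 K.

T_eq ≈ 281 K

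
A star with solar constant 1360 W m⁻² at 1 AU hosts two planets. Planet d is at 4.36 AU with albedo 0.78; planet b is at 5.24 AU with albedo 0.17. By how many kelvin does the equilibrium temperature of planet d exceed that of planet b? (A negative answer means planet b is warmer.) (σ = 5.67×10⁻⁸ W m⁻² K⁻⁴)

T_eq = [S₀(1−A)/(4σd²)]^(1/4), so T ∝ (1−A)^(1/4) / √d.
T₁ = [1360×0.22/(4×5.67×10⁻⁸×4.36²)]^(1/4) = 91.27 K.
T₂ = [1360×0.83/(4×5.67×10⁻⁸×5.24²)]^(1/4) = 116.03 K.

ΔT ≈ -24.8 K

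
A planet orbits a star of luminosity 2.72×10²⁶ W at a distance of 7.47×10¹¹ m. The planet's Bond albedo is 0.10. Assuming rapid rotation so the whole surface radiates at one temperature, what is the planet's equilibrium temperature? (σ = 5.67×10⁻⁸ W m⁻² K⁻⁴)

Flux: S = L/(4πd²) = 2.72×10²⁶/(4π×(7.47×10¹¹)²) = 38.8 W m⁻².
Energy balance: absorbed = emitted ⇒ πR²·S(1−A) = 4πR²·σT_eq⁴, so T_eq⁴ = S(1−A)/(4σ).
T_eq = [38.8 × 0.90 / (4 × 5.67×10⁻⁸)]^(1/4) = (1.54×10⁸)^(1/4) = 111 K.

T_eq ≈ 111 K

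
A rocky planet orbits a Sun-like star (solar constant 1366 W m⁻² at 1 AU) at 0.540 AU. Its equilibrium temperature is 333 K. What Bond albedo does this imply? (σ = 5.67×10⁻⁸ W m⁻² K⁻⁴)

Flux at 0.540 AU: S = 1366/0.540² = 4680 W m⁻².
From T_eq⁴ = S(1−A)/(4σ): 1−A = 4σT_eq⁴/S.
1−A = 4 × 5.67×10⁻⁸ × (333)⁴ / 4680 = 0.595.

A ≈ 0.40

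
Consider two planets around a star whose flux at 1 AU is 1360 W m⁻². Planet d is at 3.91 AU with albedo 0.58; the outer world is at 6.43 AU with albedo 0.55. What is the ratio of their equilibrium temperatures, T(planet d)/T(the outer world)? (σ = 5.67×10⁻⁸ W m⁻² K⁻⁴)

T_eq = [S₀(1−A)/(4σd²)]^(1/4), so T ∝ (1−A)^(1/4) / √d.
T₁ = [1360×0.42/(4×5.67×10⁻⁸×3.91²)]^(1/4) = 113.29 K.
T₂ = [1360×0.45/(4×5.67×10⁻⁸×6.43²)]^(1/4) = 89.88 K.

T₁/T₂ ≈ 1.260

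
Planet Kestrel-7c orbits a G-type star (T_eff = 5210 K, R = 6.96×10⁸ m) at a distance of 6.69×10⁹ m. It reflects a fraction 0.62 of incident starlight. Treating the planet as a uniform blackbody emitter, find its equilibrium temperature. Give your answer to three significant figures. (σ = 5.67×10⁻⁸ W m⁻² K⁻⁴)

T_eq ≈ 933 K

L = 4πR_⋆²σT_⋆⁴ = 4π(6.96×10⁸)² × 5.67×10⁻⁸ × (5210)⁴ = 2.54×10²⁶ W.
S = L/(4πd²) = 4.52×10⁵ W m⁻².
Energy balance: absorbed = emitted ⇒ πR²·S(1−A) = 4πR²·σT_eq⁴, so T_eq⁴ = S(1−A)/(4σ).
T_eq = [4.52×10⁵ × 0.38 / (4 × 5.67×10⁻⁸)]^(1/4) = (7.58×10¹¹)^(1/4) = 933 K.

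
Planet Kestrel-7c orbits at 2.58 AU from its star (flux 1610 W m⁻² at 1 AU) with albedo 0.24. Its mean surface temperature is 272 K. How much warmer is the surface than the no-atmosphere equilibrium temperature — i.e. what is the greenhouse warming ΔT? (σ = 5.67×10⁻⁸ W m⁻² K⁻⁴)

ΔT ≈ 103.3 K

S = 1610/2.58² = 241.9 W m⁻².
T_eq = [S(1−A)/(4σ)]^(1/4) = [241.9×0.76/(4×5.67×10⁻⁸)]^(1/4) = 168.7 K.
ΔT = T_surf − T_eq = 272 − 168.7.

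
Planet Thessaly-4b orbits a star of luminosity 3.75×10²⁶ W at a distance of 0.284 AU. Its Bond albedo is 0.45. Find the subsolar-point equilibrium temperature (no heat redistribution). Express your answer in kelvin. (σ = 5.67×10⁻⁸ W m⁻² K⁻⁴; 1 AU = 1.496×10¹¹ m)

d = 0.284 AU = 4.25×10¹⁰ m.
Flux: S = L/(4πd²) = 3.75×10²⁶/(4π×(4.25×10¹⁰)²) = 1.65×10⁴ W m⁻².
At the subsolar point the surface absorbs S(1−A) and emits σT⁴ per unit area — no factor of 4, since only the local patch is in balance.
T = [1.65×10⁴ × 0.55 / 5.67×10⁻⁸]^(1/4) = (1.60×10¹¹)^(1/4) = 633 K.

T_ss ≈ 633 K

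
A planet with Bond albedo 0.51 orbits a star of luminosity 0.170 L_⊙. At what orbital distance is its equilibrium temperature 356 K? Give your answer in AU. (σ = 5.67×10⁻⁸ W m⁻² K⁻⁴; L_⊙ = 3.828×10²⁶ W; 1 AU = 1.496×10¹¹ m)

L = 0.170 × 3.828×10²⁶ = 6.51×10²⁵ W.
From T_eq⁴ = L(1−A)/(16πσd²): d = √[L(1−A)/(16πσT_eq⁴)].
d = √[6.51×10²⁵ × 0.49 / (16π × 5.67×10⁻⁸ × (356)⁴)] = 2.64×10¹⁰ m = 0.176 AU.

d ≈ 0.176 AU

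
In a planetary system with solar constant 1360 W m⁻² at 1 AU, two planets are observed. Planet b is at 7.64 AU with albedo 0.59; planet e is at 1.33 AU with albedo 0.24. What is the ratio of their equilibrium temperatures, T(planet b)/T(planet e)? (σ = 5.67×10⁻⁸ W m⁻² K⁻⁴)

T_eq = [S₀(1−A)/(4σd²)]^(1/4), so T ∝ (1−A)^(1/4) / √d.
T₁ = [1360×0.41/(4×5.67×10⁻⁸×7.64²)]^(1/4) = 80.56 K.
T₂ = [1360×0.76/(4×5.67×10⁻⁸×1.33²)]^(1/4) = 225.29 K.

T₁/T₂ ≈ 0.358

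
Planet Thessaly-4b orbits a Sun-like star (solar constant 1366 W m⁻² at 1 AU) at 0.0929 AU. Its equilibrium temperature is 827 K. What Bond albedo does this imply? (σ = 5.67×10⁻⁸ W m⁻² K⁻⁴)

Flux at 0.0929 AU: S = 1366/0.0929² = 1.58×10⁵ W m⁻².
From T_eq⁴ = S(1−A)/(4σ): 1−A = 4σT_eq⁴/S.
1−A = 4 × 5.67×10⁻⁸ × (827)⁴ / 1.58×10⁵ = 0.670.

A ≈ 0.33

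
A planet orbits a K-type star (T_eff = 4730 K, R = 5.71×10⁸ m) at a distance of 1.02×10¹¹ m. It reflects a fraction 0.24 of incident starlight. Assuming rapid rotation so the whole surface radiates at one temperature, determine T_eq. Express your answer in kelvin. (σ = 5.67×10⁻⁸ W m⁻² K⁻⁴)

L = 4πR_⋆²σT_⋆⁴ = 4π(5.71×10⁸)² × 5.67×10⁻⁸ × (4730)⁴ = 1.16×10²⁶ W.
S = L/(4πd²) = 889 W m⁻².
Energy balance: absorbed = emitted ⇒ πR²·S(1−A) = 4πR²·σT_eq⁴, so T_eq⁴ = S(1−A)/(4σ).
T_eq = [889 × 0.76 / (4 × 5.67×10⁻⁸)]^(1/4) = (2.98×10⁹)^(1/4) = 234 K.

T_eq ≈ 234 K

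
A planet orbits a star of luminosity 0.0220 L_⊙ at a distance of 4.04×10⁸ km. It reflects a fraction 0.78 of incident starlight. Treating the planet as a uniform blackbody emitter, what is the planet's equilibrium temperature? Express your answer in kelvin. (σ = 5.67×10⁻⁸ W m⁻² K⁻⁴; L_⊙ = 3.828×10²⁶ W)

T_eq ≈ 44.7 K

d = 4.04×10⁸ km = 4.04×10¹¹ m.
L = 0.0220 × 3.828×10²⁶ = 8.42×10²⁴ W.
Flux: S = L/(4πd²) = 8.42×10²⁴/(4π×(4.04×10¹¹)²) = 4.11 W m⁻².
Energy balance: absorbed = emitted ⇒ πR²·S(1−A) = 4πR²·σT_eq⁴, so T_eq⁴ = S(1−A)/(4σ).
T_eq = [4.11 × 0.22 / (4 × 5.67×10⁻⁸)]^(1/4) = (3.98×10⁶)^(1/4) = 44.7 K.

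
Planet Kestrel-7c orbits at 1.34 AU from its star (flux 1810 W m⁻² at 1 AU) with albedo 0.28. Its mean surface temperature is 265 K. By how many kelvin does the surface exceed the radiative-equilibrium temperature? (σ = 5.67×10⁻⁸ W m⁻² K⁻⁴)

S = 1810/1.34² = 1008 W m⁻².
T_eq = [S(1−A)/(4σ)]^(1/4) = [1008×0.72/(4×5.67×10⁻⁸)]^(1/4) = 237.8 K.
ΔT = T_surf − T_eq = 265 − 237.8.

ΔT ≈ 27.2 K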